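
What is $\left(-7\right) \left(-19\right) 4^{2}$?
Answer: $2128$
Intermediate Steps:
$\left(-7\right) \left(-19\right) 4^{2} = 133 \cdot 16 = 2128$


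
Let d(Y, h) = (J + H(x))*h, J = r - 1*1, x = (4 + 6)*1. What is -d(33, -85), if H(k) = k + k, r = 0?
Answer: 1615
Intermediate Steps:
x = 10 (x = 10*1 = 10)
H(k) = 2*k
J = -1 (J = 0 - 1*1 = 0 - 1 = -1)
d(Y, h) = 19*h (d(Y, h) = (-1 + 2*10)*h = (-1 + 20)*h = 19*h)
-d(33, -85) = -19*(-85) = -1*(-1615) = 1615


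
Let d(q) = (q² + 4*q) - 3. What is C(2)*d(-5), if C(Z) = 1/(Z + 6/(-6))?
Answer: 2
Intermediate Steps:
C(Z) = 1/(-1 + Z) (C(Z) = 1/(Z + 6*(-⅙)) = 1/(Z - 1) = 1/(-1 + Z))
d(q) = -3 + q² + 4*q
C(2)*d(-5) = (-3 + (-5)² + 4*(-5))/(-1 + 2) = (-3 + 25 - 20)/1 = 1*2 = 2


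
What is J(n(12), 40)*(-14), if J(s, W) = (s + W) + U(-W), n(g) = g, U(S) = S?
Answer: -168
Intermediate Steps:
J(s, W) = s (J(s, W) = (s + W) - W = (W + s) - W = s)
J(n(12), 40)*(-14) = 12*(-14) = -168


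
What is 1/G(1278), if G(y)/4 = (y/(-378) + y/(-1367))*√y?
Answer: -9569*√142/70372360 ≈ -0.0016203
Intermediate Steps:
G(y) = -3490*y^(3/2)/258363 (G(y) = 4*((y/(-378) + y/(-1367))*√y) = 4*((y*(-1/378) + y*(-1/1367))*√y) = 4*((-y/378 - y/1367)*√y) = 4*((-1745*y/516726)*√y) = 4*(-1745*y^(3/2)/516726) = -3490*y^(3/2)/258363)
1/G(1278) = 1/(-495580*√142/9569) = -9569*√142/70372360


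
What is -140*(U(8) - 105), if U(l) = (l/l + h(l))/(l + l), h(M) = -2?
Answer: 58835/4 ≈ 14709.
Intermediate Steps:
U(l) = -1/(2*l) (U(l) = (l/l - 2)/(l + l) = (1 - 2)/((2*l)) = -1/(2*l))
-140*(U(8) - 105) = -140*(-½/8 - 105) = -140*(-½*⅛ - 105) = -140*(-1/16 - 105) = -140*(-1681/16) = 58835/4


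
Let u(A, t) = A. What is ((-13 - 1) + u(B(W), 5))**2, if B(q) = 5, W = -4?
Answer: 81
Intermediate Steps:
((-13 - 1) + u(B(W), 5))**2 = ((-13 - 1) + 5)**2 = (-14 + 5)**2 = (-9)**2 = 81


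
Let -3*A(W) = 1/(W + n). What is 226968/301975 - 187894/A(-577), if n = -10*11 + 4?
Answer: -116258806314882/301975 ≈ -3.8499e+8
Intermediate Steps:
n = -106 (n = -110 + 4 = -106)
A(W) = -1/(3*(-106 + W)) (A(W) = -1/(3*(W - 106)) = -1/(3*(-106 + W)))
226968/301975 - 187894/A(-577) = 226968/301975 - 187894/((-1/(-318 + 3*(-577)))) = 226968*(1/301975) - 187894/((-1/(-318 - 1731))) = 226968/301975 - 187894/((-1/(-2049))) = 226968/301975 - 187894/((-1*(-1/2049))) = 226968/301975 - 187894/1/2049 = 226968/301975 - 187894*2049 = 226968/301975 - 384994806 = -116258806314882/301975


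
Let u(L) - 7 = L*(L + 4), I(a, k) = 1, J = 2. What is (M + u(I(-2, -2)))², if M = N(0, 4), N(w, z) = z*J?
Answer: 400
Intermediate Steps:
N(w, z) = 2*z (N(w, z) = z*2 = 2*z)
u(L) = 7 + L*(4 + L) (u(L) = 7 + L*(L + 4) = 7 + L*(4 + L))
M = 8 (M = 2*4 = 8)
(M + u(I(-2, -2)))² = (8 + (7 + 1² + 4*1))² = (8 + (7 + 1 + 4))² = (8 + 12)² = 20² = 400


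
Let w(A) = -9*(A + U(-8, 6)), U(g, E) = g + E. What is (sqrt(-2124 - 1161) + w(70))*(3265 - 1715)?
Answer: -948600 + 4650*I*sqrt(365) ≈ -9.486e+5 + 88838.0*I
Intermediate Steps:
U(g, E) = E + g
w(A) = 18 - 9*A (w(A) = -9*(A + (6 - 8)) = -9*(A - 2) = -9*(-2 + A) = 18 - 9*A)
(sqrt(-2124 - 1161) + w(70))*(3265 - 1715) = (sqrt(-2124 - 1161) + (18 - 9*70))*(3265 - 1715) = (sqrt(-3285) + (18 - 630))*1550 = (3*I*sqrt(365) - 612)*1550 = (-612 + 3*I*sqrt(365))*1550 = -948600 + 4650*I*sqrt(365)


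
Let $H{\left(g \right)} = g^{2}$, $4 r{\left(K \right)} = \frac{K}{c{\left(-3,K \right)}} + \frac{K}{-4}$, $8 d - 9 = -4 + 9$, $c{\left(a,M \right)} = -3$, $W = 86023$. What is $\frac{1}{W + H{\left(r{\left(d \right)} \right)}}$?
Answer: $\frac{36864}{3171154273} \approx 1.1625 \cdot 10^{-5}$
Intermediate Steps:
$d = \frac{7}{4}$ ($d = \frac{9}{8} + \frac{-4 + 9}{8} = \frac{9}{8} + \frac{1}{8} \cdot 5 = \frac{9}{8} + \frac{5}{8} = \frac{7}{4} \approx 1.75$)
$r{\left(K \right)} = - \frac{7 K}{48}$ ($r{\left(K \right)} = \frac{\frac{K}{-3} + \frac{K}{-4}}{4} = \frac{K \left(- \frac{1}{3}\right) + K \left(- \frac{1}{4}\right)}{4} = \frac{- \frac{K}{3} - \frac{K}{4}}{4} = \frac{\left(- \frac{7}{12}\right) K}{4} = - \frac{7 K}{48}$)
$\frac{1}{W + H{\left(r{\left(d \right)} \right)}} = \frac{1}{86023 + \left(\left(- \frac{7}{48}\right) \frac{7}{4}\right)^{2}} = \frac{1}{86023 + \left(- \frac{49}{192}\right)^{2}} = \frac{1}{86023 + \frac{2401}{36864}} = \frac{1}{\frac{3171154273}{36864}} = \frac{36864}{3171154273}$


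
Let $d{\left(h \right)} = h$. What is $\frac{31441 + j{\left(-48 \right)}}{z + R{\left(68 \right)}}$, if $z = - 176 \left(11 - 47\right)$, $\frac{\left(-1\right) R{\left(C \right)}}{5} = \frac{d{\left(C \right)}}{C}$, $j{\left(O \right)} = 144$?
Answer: $\frac{31585}{6331} \approx 4.9889$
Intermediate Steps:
$R{\left(C \right)} = -5$ ($R{\left(C \right)} = - 5 \frac{C}{C} = \left(-5\right) 1 = -5$)
$z = 6336$ ($z = - 176 \left(11 - 47\right) = \left(-176\right) \left(-36\right) = 6336$)
$\frac{31441 + j{\left(-48 \right)}}{z + R{\left(68 \right)}} = \frac{31441 + 144}{6336 - 5} = \frac{31585}{6331}$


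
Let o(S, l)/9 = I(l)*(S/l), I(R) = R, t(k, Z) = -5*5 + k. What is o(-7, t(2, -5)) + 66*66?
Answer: 4293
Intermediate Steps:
t(k, Z) = -25 + k
o(S, l) = 9*S (o(S, l) = 9*(l*(S/l)) = 9*S)
o(-7, t(2, -5)) + 66*66 = 9*(-7) + 66*66 = -63 + 4356 = 4293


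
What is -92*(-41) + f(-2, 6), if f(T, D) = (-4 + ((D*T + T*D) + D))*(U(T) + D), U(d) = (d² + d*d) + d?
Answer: 3508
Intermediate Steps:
U(d) = d + 2*d² (U(d) = (d² + d²) + d = 2*d² + d = d + 2*d²)
f(T, D) = (D + T*(1 + 2*T))*(-4 + D + 2*D*T) (f(T, D) = (-4 + ((D*T + T*D) + D))*(T*(1 + 2*T) + D) = (-4 + ((D*T + D*T) + D))*(D + T*(1 + 2*T)) = (-4 + (2*D*T + D))*(D + T*(1 + 2*T)) = (-4 + (D + 2*D*T))*(D + T*(1 + 2*T)) = (-4 + D + 2*D*T)*(D + T*(1 + 2*T)) = (D + T*(1 + 2*T))*(-4 + D + 2*D*T))
-92*(-41) + f(-2, 6) = -92*(-41) + (6² - 8*(-2)² - 4*6 - 4*(-2) + 6*(-2) + 2*(-2)*6² + 4*6*(-2)² + 4*6*(-2)³) = 3772 + (36 - 8*4 - 24 + 8 - 12 + 2*(-2)*36 + 4*6*4 + 4*6*(-8)) = 3772 + (36 - 32 - 24 + 8 - 12 - 144 + 96 - 192) = 3772 - 264 = 3508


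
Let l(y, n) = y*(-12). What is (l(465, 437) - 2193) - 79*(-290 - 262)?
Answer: 35835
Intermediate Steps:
l(y, n) = -12*y
(l(465, 437) - 2193) - 79*(-290 - 262) = (-12*465 - 2193) - 79*(-290 - 262) = (-5580 - 2193) - 79*(-552) = -7773 + 43608 = 35835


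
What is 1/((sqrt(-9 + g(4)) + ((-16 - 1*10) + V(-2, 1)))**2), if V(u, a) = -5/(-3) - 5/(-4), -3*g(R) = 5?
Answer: 144/(277 - 16*I*sqrt(6))**2 ≈ 0.0017677 + 0.00051043*I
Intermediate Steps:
g(R) = -5/3 (g(R) = -1/3*5 = -5/3)
V(u, a) = 35/12 (V(u, a) = -5*(-1/3) - 5*(-1/4) = 5/3 + 5/4 = 35/12)
1/((sqrt(-9 + g(4)) + ((-16 - 1*10) + V(-2, 1)))**2) = 1/((sqrt(-9 - 5/3) + ((-16 - 1*10) + 35/12))**2) = 1/((sqrt(-32/3) + ((-16 - 10) + 35/12))**2) = 1/((4*I*sqrt(6)/3 + (-26 + 35/12))**2) = 1/((4*I*sqrt(6)/3 - 277/12)**2) = 1/((-277/12 + 4*I*sqrt(6)/3)**2) = (-277/12 + 4*I*sqrt(6)/3)**(-2)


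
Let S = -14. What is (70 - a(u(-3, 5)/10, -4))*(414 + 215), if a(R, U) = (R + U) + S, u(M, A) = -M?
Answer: 551633/10 ≈ 55163.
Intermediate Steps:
a(R, U) = -14 + R + U (a(R, U) = (R + U) - 14 = -14 + R + U)
(70 - a(u(-3, 5)/10, -4))*(414 + 215) = (70 - (-14 - 1*(-3)/10 - 4))*(414 + 215) = (70 - (-14 + 3*(⅒) - 4))*629 = (70 - (-14 + 3/10 - 4))*629 = (70 - 1*(-177/10))*629 = (70 + 177/10)*629 = (877/10)*629 = 551633/10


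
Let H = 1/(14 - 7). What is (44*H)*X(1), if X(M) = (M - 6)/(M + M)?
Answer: -110/7 ≈ -15.714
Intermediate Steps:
H = 1/7 ≈ 0.14286
X(M) = (-6 + M)/(2*M) (X(M) = (-6 + M)/((2*M)) = (-6 + M)*(1/(2*M)) = (-6 + M)/(2*M))
(44*H)*X(1) = (44*(1/7))*((1/2)*(-6 + 1)/1) = 44*((1/2)*1*(-5))/7 = (44/7)*(-5/2) = -110/7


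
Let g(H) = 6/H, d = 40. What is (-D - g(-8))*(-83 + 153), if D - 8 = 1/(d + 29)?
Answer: -70175/138 ≈ -508.51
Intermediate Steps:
D = 553/69 (D = 8 + 1/(40 + 29) = 8 + 1/69 = 553/69 ≈ 8.0145)
(-D - g(-8))*(-83 + 153) = (-1*553/69 - 6/(-8))*(-83 + 153) = (-553/69 - 6*(-1)/8)*70 = (-553/69 - 1*(-¾))*70 = (-553/69 + ¾)*70 = -2005/276*70 = -70175/138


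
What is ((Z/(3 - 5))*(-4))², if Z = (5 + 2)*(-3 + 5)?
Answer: 784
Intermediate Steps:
Z = 14 (Z = 7*2 = 14)
((Z/(3 - 5))*(-4))² = ((14/(3 - 5))*(-4))² = ((14/(-2))*(-4))² = ((14*(-½))*(-4))² = (-7*(-4))² = 28² = 784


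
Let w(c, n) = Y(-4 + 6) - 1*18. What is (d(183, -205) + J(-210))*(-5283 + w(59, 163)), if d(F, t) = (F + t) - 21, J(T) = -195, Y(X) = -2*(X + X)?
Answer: 1263542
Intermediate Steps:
Y(X) = -4*X
w(c, n) = -26 (w(c, n) = -4*(-4 + 6) - 1*18 = -4*2 - 18 = -8 - 18 = -26)
d(F, t) = -21 + F + t
(d(183, -205) + J(-210))*(-5283 + w(59, 163)) = ((-21 + 183 - 205) - 195)*(-5283 - 26) = (-43 - 195)*(-5309) = -238*(-5309) = 1263542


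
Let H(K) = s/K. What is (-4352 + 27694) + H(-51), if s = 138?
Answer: 396768/17 ≈ 23339.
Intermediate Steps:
H(K) = 138/K
(-4352 + 27694) + H(-51) = (-4352 + 27694) + 138/(-51) = 23342 + 138*(-1/51) = 23342 - 46/17 = 396768/17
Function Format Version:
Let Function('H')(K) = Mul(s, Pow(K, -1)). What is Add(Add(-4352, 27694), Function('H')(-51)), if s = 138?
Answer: Rational(396768, 17) ≈ 23339.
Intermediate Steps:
Function('H')(K) = Mul(138, Pow(K, -1))
Add(Add(-4352, 27694), Function('H')(-51)) = Add(Add(-4352, 27694), Mul(138, Pow(-51, -1))) = Add(23342, Mul(138, Rational(-1, 51))) = Add(23342, Rational(-46, 17)) = Rational(396768, 17)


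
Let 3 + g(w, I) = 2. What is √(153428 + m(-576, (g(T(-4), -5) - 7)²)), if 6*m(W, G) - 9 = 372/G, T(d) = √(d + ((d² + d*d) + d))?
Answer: 5*√392782/8 ≈ 391.70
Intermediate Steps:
T(d) = √(2*d + 2*d²) (T(d) = √(d + ((d² + d²) + d)) = √(d + (2*d² + d)) = √(d + (d + 2*d²)) = √(2*d + 2*d²))
g(w, I) = -1 (g(w, I) = -3 + 2 = -1)
m(W, G) = 3/2 + 62/G (m(W, G) = 3/2 + (372/G)/6 = 3/2 + 62/G)
√(153428 + m(-576, (g(T(-4), -5) - 7)²)) = √(153428 + (3/2 + 62/((-1 - 7)²))) = √(153428 + (3/2 + 62/((-8)²))) = √(153428 + (3/2 + 62/64)) = √(153428 + (3/2 + 62*(1/64))) = √(153428 + (3/2 + 31/32)) = √(153428 + 79/32) = √(4909775/32) = 5*√392782/8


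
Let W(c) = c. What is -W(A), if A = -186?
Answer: 186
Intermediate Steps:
-W(A) = -1*(-186) = 186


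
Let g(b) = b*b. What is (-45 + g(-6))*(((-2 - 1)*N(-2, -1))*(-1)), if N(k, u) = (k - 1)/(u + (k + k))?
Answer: -81/5 ≈ -16.200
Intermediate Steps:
g(b) = b²
N(k, u) = (-1 + k)/(u + 2*k)
(-45 + g(-6))*(((-2 - 1)*N(-2, -1))*(-1)) = (-45 + (-6)²)*(((-2 - 1)*((-1 - 2)/(-1 + 2*(-2))))*(-1)) = (-45 + 36)*(-3*(-3)/(-1 - 4)*(-1)) = -9*(-3*(-3)/(-5))*(-1) = -9*(-(-3)*(-3)/5)*(-1) = -9*(-3*⅗)*(-1) = -(-81)*(-1)/5 = -9*9/5 = -81/5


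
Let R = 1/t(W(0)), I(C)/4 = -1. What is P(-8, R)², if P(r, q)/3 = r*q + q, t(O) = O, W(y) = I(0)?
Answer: 441/16 ≈ 27.563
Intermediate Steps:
I(C) = -4 (I(C) = 4*(-1) = -4)
W(y) = -4
R = -¼ (R = 1/(-4) = -¼ ≈ -0.25000)
P(r, q) = 3*q + 3*q*r (P(r, q) = 3*(r*q + q) = 3*(q*r + q) = 3*(q + q*r) = 3*q + 3*q*r)
P(-8, R)² = (3*(-¼)*(1 - 8))² = (3*(-¼)*(-7))² = (21/4)² = 441/16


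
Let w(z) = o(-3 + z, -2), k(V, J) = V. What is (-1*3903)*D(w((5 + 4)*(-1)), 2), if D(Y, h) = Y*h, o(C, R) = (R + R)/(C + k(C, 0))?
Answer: -1301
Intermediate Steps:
o(C, R) = R/C (o(C, R) = (R + R)/(C + C) = (2*R)/((2*C)) = (2*R)*(1/(2*C)) = R/C)
w(z) = -2/(-3 + z)
(-1*3903)*D(w((5 + 4)*(-1)), 2) = (-1*3903)*(-2/(-3 + (5 + 4)*(-1))*2) = -3903*(-2/(-3 + 9*(-1)))*2 = -3903*(-2/(-3 - 9))*2 = -3903*(-2/(-12))*2 = -3903*(-2*(-1/12))*2 = -1301*2/2 = -3903*1/3 = -1301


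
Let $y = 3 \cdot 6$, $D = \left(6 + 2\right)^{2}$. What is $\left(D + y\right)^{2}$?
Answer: $6724$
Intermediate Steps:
$D = 64$ ($D = 8^{2} = 64$)
$y = 18$
$\left(D + y\right)^{2} = \left(64 + 18\right)^{2} = 82^{2} = 6724$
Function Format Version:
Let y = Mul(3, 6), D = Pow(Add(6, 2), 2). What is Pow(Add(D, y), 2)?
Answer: 6724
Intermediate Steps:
D = 64 (D = Pow(8, 2) = 64)
y = 18
Pow(Add(D, y), 2) = Pow(Add(64, 18), 2) = Pow(82, 2) = 6724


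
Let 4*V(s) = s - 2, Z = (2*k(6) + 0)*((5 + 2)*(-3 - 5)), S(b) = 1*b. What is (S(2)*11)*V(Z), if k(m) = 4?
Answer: -2475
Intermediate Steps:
S(b) = b
Z = -448 (Z = (2*4 + 0)*((5 + 2)*(-3 - 5)) = (8 + 0)*(7*(-8)) = 8*(-56) = -448)
V(s) = -½ + s/4 (V(s) = (s - 2)/4 = (-2 + s)/4 = -½ + s/4)
(S(2)*11)*V(Z) = (2*11)*(-½ + (¼)*(-448)) = 22*(-½ - 112) = 22*(-225/2) = -2475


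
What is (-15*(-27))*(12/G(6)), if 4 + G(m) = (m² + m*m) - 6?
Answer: 2430/31 ≈ 78.387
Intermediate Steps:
G(m) = -10 + 2*m² (G(m) = -4 + ((m² + m*m) - 6) = -4 + ((m² + m²) - 6) = -4 + (2*m² - 6) = -4 + (-6 + 2*m²) = -10 + 2*m²)
(-15*(-27))*(12/G(6)) = (-15*(-27))*(12/(-10 + 2*6²)) = 405*(12/(-10 + 2*36)) = 405*(12/(-10 + 72)) = 405*(12/62) = 405*(12*(1/62)) = 405*(6/31) = 2430/31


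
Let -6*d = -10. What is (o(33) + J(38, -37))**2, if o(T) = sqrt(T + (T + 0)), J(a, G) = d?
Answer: 619/9 + 10*sqrt(66)/3 ≈ 95.858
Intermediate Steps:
d = 5/3 (d = -1/6*(-10) = 5/3 ≈ 1.6667)
J(a, G) = 5/3
o(T) = sqrt(2)*sqrt(T) (o(T) = sqrt(T + T) = sqrt(2*T) = sqrt(2)*sqrt(T))
(o(33) + J(38, -37))**2 = (sqrt(2)*sqrt(33) + 5/3)**2 = (sqrt(66) + 5/3)**2 = (5/3 + sqrt(66))**2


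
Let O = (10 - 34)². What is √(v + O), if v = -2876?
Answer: 10*I*√23 ≈ 47.958*I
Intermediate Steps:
O = 576 (O = (-24)² = 576)
√(v + O) = √(-2876 + 576) = √(-2300) = 10*I*√23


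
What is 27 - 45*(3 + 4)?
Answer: -288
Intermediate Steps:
27 - 45*(3 + 4) = 27 - 45*7 = 27 - 315 = -288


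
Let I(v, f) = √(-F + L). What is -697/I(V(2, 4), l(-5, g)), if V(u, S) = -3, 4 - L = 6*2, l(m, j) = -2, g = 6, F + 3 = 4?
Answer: 697*I/3 ≈ 232.33*I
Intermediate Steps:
F = 1 (F = -3 + 4 = 1)
L = -8 (L = 4 - 6*2 = 4 - 1*12 = 4 - 12 = -8)
I(v, f) = 3*I (I(v, f) = √(-1*1 - 8) = √(-1 - 8) = √(-9) = 3*I)
-697/I(V(2, 4), l(-5, g)) = -697*(-I/3) = -(-697)*I/3 = 697*I/3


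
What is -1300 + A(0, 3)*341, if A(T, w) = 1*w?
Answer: -277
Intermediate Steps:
A(T, w) = w
-1300 + A(0, 3)*341 = -1300 + 3*341 = -1300 + 1023 = -277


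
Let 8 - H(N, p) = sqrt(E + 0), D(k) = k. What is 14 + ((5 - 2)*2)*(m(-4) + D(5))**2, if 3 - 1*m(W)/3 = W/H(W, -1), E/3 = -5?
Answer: 2*(10528*sqrt(15) + 37651*I)/(16*sqrt(15) + 49*I) ≈ 1400.9 + 107.41*I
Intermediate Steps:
E = -15 (E = 3*(-5) = -15)
H(N, p) = 8 - I*sqrt(15) (H(N, p) = 8 - sqrt(-15 + 0) = 8 - sqrt(-15) = 8 - I*sqrt(15))
m(W) = 9 - 3*W/(8 - I*sqrt(15))
14 + ((5 - 2)*2)*(m(-4) + D(5))**2 = 14 + ((5 - 2)*2)*((9 - 24/79*(-4) - 3/79*I*(-4)*sqrt(15)) + 5)**2 = 14 + (3*2)*((9 + 96/79 + 12*I*sqrt(15)/79) + 5)**2 = 14 + 6*((807/79 + 12*I*sqrt(15)/79) + 5)**2 = 14 + 6*(1202/79 + 12*I*sqrt(15)/79)**2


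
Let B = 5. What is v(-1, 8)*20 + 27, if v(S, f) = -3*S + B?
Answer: 187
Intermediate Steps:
v(S, f) = 5 - 3*S (v(S, f) = -3*S + 5 = 5 - 3*S)
v(-1, 8)*20 + 27 = (5 - 3*(-1))*20 + 27 = (5 + 3)*20 + 27 = 8*20 + 27 = 160 + 27 = 187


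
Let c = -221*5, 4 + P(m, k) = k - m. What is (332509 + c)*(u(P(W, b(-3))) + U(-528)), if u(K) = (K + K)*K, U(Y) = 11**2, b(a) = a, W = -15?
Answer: 82519596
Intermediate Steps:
U(Y) = 121
P(m, k) = -4 + k - m (P(m, k) = -4 + (k - m) = -4 + k - m)
u(K) = 2*K**2 (u(K) = (2*K)*K = 2*K**2)
c = -1105
(332509 + c)*(u(P(W, b(-3))) + U(-528)) = (332509 - 1105)*(2*(-4 - 3 - 1*(-15))**2 + 121) = 331404*(2*(-4 - 3 + 15)**2 + 121) = 331404*(2*8**2 + 121) = 331404*(2*64 + 121) = 331404*(128 + 121) = 331404*249 = 82519596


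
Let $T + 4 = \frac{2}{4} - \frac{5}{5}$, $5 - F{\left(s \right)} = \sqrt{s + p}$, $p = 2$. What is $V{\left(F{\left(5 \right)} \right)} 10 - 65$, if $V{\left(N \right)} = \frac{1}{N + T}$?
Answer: $- \frac{1775}{27} - \frac{40 \sqrt{7}}{27} \approx -69.66$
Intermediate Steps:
$F{\left(s \right)} = 5 - \sqrt{2 + s}$ ($F{\left(s \right)} = 5 - \sqrt{s + 2} = 5 - \sqrt{2 + s}$)
$T = - \frac{9}{2}$ ($T = -4 + \left(\frac{2}{4} - \frac{5}{5}\right) = -4 + \left(2 \cdot \frac{1}{4} - 1\right) = -4 + \left(\frac{1}{2} - 1\right) = -4 - \frac{1}{2} = - \frac{9}{2} \approx -4.5$)
$V{\left(N \right)} = \frac{1}{- \frac{9}{2} + N}$ ($V{\left(N \right)} = \frac{1}{N - \frac{9}{2}} = \frac{1}{- \frac{9}{2} + N}$)
$V{\left(F{\left(5 \right)} \right)} 10 - 65 = \frac{2}{-9 + 2 \left(5 - \sqrt{2 + 5}\right)} 10 - 65 = \frac{2}{-9 + 2 \left(5 - \sqrt{7}\right)} 10 - 65 = \frac{2}{-9 + \left(10 - 2 \sqrt{7}\right)} 10 - 65 = \frac{2}{1 - 2 \sqrt{7}} \cdot 10 - 65 = \frac{20}{1 - 2 \sqrt{7}} - 65 = -65 + \frac{20}{1 - 2 \sqrt{7}}$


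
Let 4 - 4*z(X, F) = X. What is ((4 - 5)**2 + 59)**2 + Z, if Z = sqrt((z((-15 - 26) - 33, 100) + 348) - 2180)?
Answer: 3600 + 5*I*sqrt(290)/2 ≈ 3600.0 + 42.573*I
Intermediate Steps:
z(X, F) = 1 - X/4
Z = 5*I*sqrt(290)/2 (Z = sqrt(((1 - ((-15 - 26) - 33)/4) + 348) - 2180) = sqrt(((1 - (-41 - 33)/4) + 348) - 2180) = sqrt(((1 - 1/4*(-74)) + 348) - 2180) = sqrt(((1 + 37/2) + 348) - 2180) = sqrt((39/2 + 348) - 2180) = sqrt(735/2 - 2180) = sqrt(-3625/2) = 5*I*sqrt(290)/2 ≈ 42.573*I)
((4 - 5)**2 + 59)**2 + Z = ((4 - 5)**2 + 59)**2 + 5*I*sqrt(290)/2 = ((-1)**2 + 59)**2 + 5*I*sqrt(290)/2 = (1 + 59)**2 + 5*I*sqrt(290)/2 = 60**2 + 5*I*sqrt(290)/2 = 3600 + 5*I*sqrt(290)/2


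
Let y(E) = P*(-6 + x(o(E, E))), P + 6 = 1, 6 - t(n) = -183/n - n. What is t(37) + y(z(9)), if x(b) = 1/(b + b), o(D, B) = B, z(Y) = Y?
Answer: 51727/666 ≈ 77.668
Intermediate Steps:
t(n) = 6 + n + 183/n (t(n) = 6 - (-183/n - n) = 6 - (-n - 183/n) = 6 + (n + 183/n) = 6 + n + 183/n)
P = -5 (P = -6 + 1 = -5)
x(b) = 1/(2*b)
y(E) = 30 - 5/(2*E) (y(E) = -5*(-6 + 1/(2*E)) = 30 - 5/(2*E))
t(37) + y(z(9)) = (6 + 37 + 183/37) + (30 - 5/2/9) = (6 + 37 + 183*(1/37)) + (30 - 5/2*⅑) = (6 + 37 + 183/37) + (30 - 5/18) = 1774/37 + 535/18 = 51727/666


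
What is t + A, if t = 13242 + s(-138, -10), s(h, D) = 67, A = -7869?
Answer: 5440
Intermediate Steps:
t = 13309 (t = 13242 + 67 = 13309)
t + A = 13309 - 7869 = 5440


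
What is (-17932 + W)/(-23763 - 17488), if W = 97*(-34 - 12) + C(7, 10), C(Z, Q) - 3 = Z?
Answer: 22384/41251 ≈ 0.54263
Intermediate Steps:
C(Z, Q) = 3 + Z
W = -4452 (W = 97*(-34 - 12) + (3 + 7) = 97*(-46) + 10 = -4462 + 10 = -4452)
(-17932 + W)/(-23763 - 17488) = (-17932 - 4452)/(-23763 - 17488) = -22384/(-41251) = -22384*(-1/41251) = 22384/41251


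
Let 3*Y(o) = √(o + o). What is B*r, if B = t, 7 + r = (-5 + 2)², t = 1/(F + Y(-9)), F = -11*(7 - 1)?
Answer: -66/2179 - I*√2/2179 ≈ -0.030289 - 0.00064902*I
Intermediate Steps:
F = -66 (F = -11*6 = -66)
Y(o) = √2*√o/3 (Y(o) = √(o + o)/3 = √(2*o)/3 = (√2*√o)/3 = √2*√o/3)
t = 1/(-66 + I*√2) (t = 1/(-66 + √2*√(-9)/3) = 1/(-66 + √2*(3*I)/3) = 1/(-66 + I*√2) ≈ -0.015145 - 0.00032451*I)
r = 2 (r = -7 + (-5 + 2)² = -7 + (-3)² = -7 + 9 = 2)
B = -33/2179 - I*√2/4358 ≈ -0.015145 - 0.00032451*I
B*r = (-33/2179 - I*√2/4358)*2 = -66/2179 - I*√2/2179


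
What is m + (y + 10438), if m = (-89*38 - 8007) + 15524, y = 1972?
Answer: 16545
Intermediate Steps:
m = 4135 (m = (-3382 - 8007) + 15524 = -11389 + 15524 = 4135)
m + (y + 10438) = 4135 + (1972 + 10438) = 4135 + 12410 = 16545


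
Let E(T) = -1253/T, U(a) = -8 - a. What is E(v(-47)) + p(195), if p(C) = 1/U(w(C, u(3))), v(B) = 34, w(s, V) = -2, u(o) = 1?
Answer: -1888/51 ≈ -37.020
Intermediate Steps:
p(C) = -1/6 (p(C) = 1/(-8 - 1*(-2)) = 1/(-8 + 2) = 1/(-6) = -1/6)
E(v(-47)) + p(195) = -1253/34 - 1/6 = -1888/51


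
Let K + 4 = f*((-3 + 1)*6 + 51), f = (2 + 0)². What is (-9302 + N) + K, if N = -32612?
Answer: -41762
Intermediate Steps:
f = 4 (f = 2² = 4)
K = 152 (K = -4 + 4*((-3 + 1)*6 + 51) = -4 + 4*(-2*6 + 51) = -4 + 4*(-12 + 51) = -4 + 4*39 = -4 + 156 = 152)
(-9302 + N) + K = (-9302 - 32612) + 152 = -41914 + 152 = -41762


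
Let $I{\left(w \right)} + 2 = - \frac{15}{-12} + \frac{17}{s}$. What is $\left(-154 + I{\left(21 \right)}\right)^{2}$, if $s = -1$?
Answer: $\frac{471969}{16} \approx 29498.0$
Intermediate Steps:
$I{\left(w \right)} = - \frac{71}{4}$ ($I{\left(w \right)} = -2 + \left(- \frac{15}{-12} + \frac{17}{-1}\right) = -2 + \left(\left(-15\right) \left(- \frac{1}{12}\right) + 17 \left(-1\right)\right) = -2 + \left(\frac{5}{4} - 17\right) = -2 - \frac{63}{4} = - \frac{71}{4}$)
$\left(-154 + I{\left(21 \right)}\right)^{2} = \left(-154 - \frac{71}{4}\right)^{2} = \left(- \frac{687}{4}\right)^{2} = \frac{471969}{16}$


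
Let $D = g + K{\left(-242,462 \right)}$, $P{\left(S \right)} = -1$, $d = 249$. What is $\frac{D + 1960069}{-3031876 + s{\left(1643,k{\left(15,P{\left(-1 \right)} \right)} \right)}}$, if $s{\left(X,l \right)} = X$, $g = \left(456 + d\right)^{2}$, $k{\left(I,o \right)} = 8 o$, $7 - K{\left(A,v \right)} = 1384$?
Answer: $- \frac{2455717}{3030233} \approx -0.81041$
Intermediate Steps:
$K{\left(A,v \right)} = -1377$ ($K{\left(A,v \right)} = 7 - 1384 = -1377$)
$g = 497025$ ($g = \left(456 + 249\right)^{2} = 705^{2} = 497025$)
$D = 495648$ ($D = 497025 - 1377 = 495648$)
$\frac{D + 1960069}{-3031876 + s{\left(1643,k{\left(15,P{\left(-1 \right)} \right)} \right)}} = \frac{495648 + 1960069}{-3031876 + 1643} = \frac{2455717}{-3030233} = 2455717 \left(- \frac{1}{3030233}\right) = - \frac{2455717}{3030233}$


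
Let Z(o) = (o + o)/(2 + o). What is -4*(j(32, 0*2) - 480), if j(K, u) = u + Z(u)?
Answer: 1920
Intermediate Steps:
Z(o) = 2*o/(2 + o) (Z(o) = (2*o)/(2 + o) = 2*o/(2 + o))
j(K, u) = u + 2*u/(2 + u)
-4*(j(32, 0*2) - 480) = -4*((0*2)*(4 + 0*2)/(2 + 0*2) - 480) = -4*(0*(4 + 0)/(2 + 0) - 480) = -4*(0*4/2 - 480) = -4*(0*(1/2)*4 - 480) = -4*(0 - 480) = -4*(-480) = 1920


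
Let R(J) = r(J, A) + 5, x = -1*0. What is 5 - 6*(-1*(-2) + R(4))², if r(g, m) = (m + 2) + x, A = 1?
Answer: -595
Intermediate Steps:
x = 0
r(g, m) = 2 + m (r(g, m) = (m + 2) + 0 = (2 + m) + 0 = 2 + m)
R(J) = 8 (R(J) = (2 + 1) + 5 = 3 + 5 = 8)
5 - 6*(-1*(-2) + R(4))² = 5 - 6*(-1*(-2) + 8)² = 5 - 6*(2 + 8)² = 5 - 6*10² = 5 - 6*100 = 5 - 600 = -595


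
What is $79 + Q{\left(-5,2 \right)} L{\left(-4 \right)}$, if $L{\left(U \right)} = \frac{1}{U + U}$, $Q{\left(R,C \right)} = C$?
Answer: $\frac{315}{4} \approx 78.75$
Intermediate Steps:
$L{\left(U \right)} = \frac{1}{2 U}$
$79 + Q{\left(-5,2 \right)} L{\left(-4 \right)} = 79 + 2 \frac{1}{2 \left(-4\right)} = 79 + 2 \cdot \frac{1}{2} \left(- \frac{1}{4}\right) = 79 + 2 \left(- \frac{1}{8}\right) = 79 - \frac{1}{4} = \frac{315}{4}$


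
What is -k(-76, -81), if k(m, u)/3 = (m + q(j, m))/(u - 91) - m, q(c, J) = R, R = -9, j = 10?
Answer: -39471/172 ≈ -229.48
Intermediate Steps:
q(c, J) = -9
k(m, u) = -3*m + 3*(-9 + m)/(-91 + u) (k(m, u) = 3*((m - 9)/(u - 91) - m) = 3*((-9 + m)/(-91 + u) - m) = 3*(-m + (-9 + m)/(-91 + u)) = -3*m + 3*(-9 + m)/(-91 + u))
-k(-76, -81) = -3*(-9 + 92*(-76) - 1*(-76)*(-81))/(-91 - 81) = -3*(-9 - 6992 - 6156)/(-172) = -3*(-1)*(-13157)/172 = -1*39471/172 = -39471/172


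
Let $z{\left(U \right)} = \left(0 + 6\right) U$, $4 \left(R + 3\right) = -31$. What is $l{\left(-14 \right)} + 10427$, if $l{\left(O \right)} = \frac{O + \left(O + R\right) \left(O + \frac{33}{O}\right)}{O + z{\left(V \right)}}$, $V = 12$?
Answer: $\frac{33888783}{3248} \approx 10434.0$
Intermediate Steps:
$R = - \frac{43}{4}$ ($R = -3 + \frac{1}{4} \left(-31\right) = -3 - \frac{31}{4} = - \frac{43}{4} \approx -10.75$)
$z{\left(U \right)} = 6 U$
$l{\left(O \right)} = \frac{O + \left(- \frac{43}{4} + O\right) \left(O + \frac{33}{O}\right)}{72 + O}$ ($l{\left(O \right)} = \frac{O + \left(O - \frac{43}{4}\right) \left(O + \frac{33}{O}\right)}{O + 6 \cdot 12} = \frac{O + \left(- \frac{43}{4} + O\right) \left(O + \frac{33}{O}\right)}{O + 72} = \frac{O + \left(- \frac{43}{4} + O\right) \left(O + \frac{33}{O}\right)}{72 + O}$)
$l{\left(-14 \right)} + 10427 = \frac{-1419 - 39 \left(-14\right)^{2} + 4 \left(-14\right)^{3} + 132 \left(-14\right)}{4 \left(-14\right) \left(72 - 14\right)} + 10427 = \frac{1}{4} \left(- \frac{1}{14}\right) \frac{1}{58} \left(-1419 - 7644 + 4 \left(-2744\right) - 1848\right) + 10427 = \frac{1}{4} \left(- \frac{1}{14}\right) \frac{1}{58} \left(-1419 - 7644 - 10976 - 1848\right) + 10427 = \frac{1}{4} \left(- \frac{1}{14}\right) \frac{1}{58} \left(-21887\right) + 10427 = \frac{21887}{3248} + 10427 = \frac{33888783}{3248}$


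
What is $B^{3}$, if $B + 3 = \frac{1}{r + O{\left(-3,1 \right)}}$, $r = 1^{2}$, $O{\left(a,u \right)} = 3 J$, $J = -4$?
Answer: $- \frac{39304}{1331} \approx -29.53$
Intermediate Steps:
$O{\left(a,u \right)} = -12$ ($O{\left(a,u \right)} = 3 \left(-4\right) = -12$)
$r = 1$
$B = - \frac{34}{11}$ ($B = -3 + \frac{1}{1 - 12} = -3 + \frac{1}{-11} = -3 - \frac{1}{11} = - \frac{34}{11} \approx -3.0909$)
$B^{3} = \left(- \frac{34}{11}\right)^{3} = - \frac{39304}{1331}$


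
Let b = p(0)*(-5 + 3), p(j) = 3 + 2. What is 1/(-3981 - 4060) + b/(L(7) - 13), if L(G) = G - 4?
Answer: 8040/8041 ≈ 0.99988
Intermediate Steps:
L(G) = -4 + G
p(j) = 5
b = -10 (b = 5*(-5 + 3) = 5*(-2) = -10)
1/(-3981 - 4060) + b/(L(7) - 13) = 1/(-3981 - 4060) - 10/((-4 + 7) - 13) = 1/(-8041) - 10/(3 - 13) = -1/8041 - 10/(-10) = -1/8041 - 10*(-⅒) = -1/8041 + 1 = 8040/8041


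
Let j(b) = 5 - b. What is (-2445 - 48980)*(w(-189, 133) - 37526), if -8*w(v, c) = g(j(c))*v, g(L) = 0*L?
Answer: 1929774550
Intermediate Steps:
g(L) = 0
w(v, c) = 0 (w(v, c) = -0*v = -⅛*0 = 0)
(-2445 - 48980)*(w(-189, 133) - 37526) = (-2445 - 48980)*(0 - 37526) = -51425*(-37526) = 1929774550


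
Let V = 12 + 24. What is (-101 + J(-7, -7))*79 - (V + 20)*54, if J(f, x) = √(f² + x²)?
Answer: -11003 + 553*√2 ≈ -10221.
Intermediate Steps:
V = 36
(-101 + J(-7, -7))*79 - (V + 20)*54 = (-101 + √((-7)² + (-7)²))*79 - (36 + 20)*54 = (-101 + √(49 + 49))*79 - 56*54 = (-101 + √98)*79 - 1*3024 = (-101 + 7*√2)*79 - 3024 = (-7979 + 553*√2) - 3024 = -11003 + 553*√2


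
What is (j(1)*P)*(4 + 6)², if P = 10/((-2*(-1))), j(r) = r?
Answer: 500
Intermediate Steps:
P = 5 (P = 10/2 = 10*(½) = 5)
(j(1)*P)*(4 + 6)² = (1*5)*(4 + 6)² = 5*10² = 5*100 = 500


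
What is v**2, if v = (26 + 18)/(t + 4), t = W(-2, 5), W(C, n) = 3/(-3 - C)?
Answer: 1936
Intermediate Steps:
t = -3 (t = -3/(3 - 2) = -3/1 = -3*1 = -3)
v = 44 (v = (26 + 18)/(-3 + 4) = 44/1 = 44*1 = 44)
v**2 = 44**2 = 1936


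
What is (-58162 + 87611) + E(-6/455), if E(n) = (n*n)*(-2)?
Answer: 6096679153/207025 ≈ 29449.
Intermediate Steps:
E(n) = -2*n**2 (E(n) = n**2*(-2) = -2*n**2)
(-58162 + 87611) + E(-6/455) = (-58162 + 87611) - 2*(-6/455)**2 = 29449 - 2*(-6*1/455)**2 = 29449 - 2*(-6/455)**2 = 29449 - 2*36/207025 = 29449 - 72/207025 = 6096679153/207025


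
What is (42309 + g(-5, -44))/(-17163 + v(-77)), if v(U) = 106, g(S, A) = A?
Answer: -42265/17057 ≈ -2.4779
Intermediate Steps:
(42309 + g(-5, -44))/(-17163 + v(-77)) = (42309 - 44)/(-17163 + 106) = 42265/(-17057) = 42265*(-1/17057) = -42265/17057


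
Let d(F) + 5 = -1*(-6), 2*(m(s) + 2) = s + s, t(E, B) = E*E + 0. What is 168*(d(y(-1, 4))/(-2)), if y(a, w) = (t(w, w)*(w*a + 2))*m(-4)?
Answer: -84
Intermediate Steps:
t(E, B) = E**2 (t(E, B) = E**2 + 0 = E**2)
m(s) = -2 + s (m(s) = -2 + (s + s)/2 = -2 + (2*s)/2 = -2 + s)
y(a, w) = -6*w**2*(2 + a*w) (y(a, w) = (w**2*(w*a + 2))*(-2 - 4) = (w**2*(a*w + 2))*(-6) = (w**2*(2 + a*w))*(-6) = -6*w**2*(2 + a*w))
d(F) = 1 (d(F) = -5 - 1*(-6) = -5 + 6 = 1)
168*(d(y(-1, 4))/(-2)) = 168*(1/(-2)) = 168*(1*(-1/2)) = 168*(-1/2) = -84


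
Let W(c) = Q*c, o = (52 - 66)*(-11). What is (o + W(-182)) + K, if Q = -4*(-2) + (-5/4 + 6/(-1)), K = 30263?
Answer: 60561/2 ≈ 30281.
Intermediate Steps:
o = 154 (o = -14*(-11) = 154)
Q = 3/4 (Q = 8 + (-5*1/4 + 6*(-1)) = 8 + (-5/4 - 6) = 8 - 29/4 = 3/4 ≈ 0.75000)
W(c) = 3*c/4
(o + W(-182)) + K = (154 + (3/4)*(-182)) + 30263 = (154 - 273/2) + 30263 = 35/2 + 30263 = 60561/2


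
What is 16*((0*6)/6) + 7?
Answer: 7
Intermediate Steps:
16*((0*6)/6) + 7 = 16*(0*(⅙)) + 7 = 16*0 + 7 = 0 + 7 = 7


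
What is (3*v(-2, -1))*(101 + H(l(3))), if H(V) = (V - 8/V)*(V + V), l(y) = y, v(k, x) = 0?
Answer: 0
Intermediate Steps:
H(V) = 2*V*(V - 8/V) (H(V) = (V - 8/V)*(2*V) = 2*V*(V - 8/V))
(3*v(-2, -1))*(101 + H(l(3))) = (3*0)*(101 + (-16 + 2*3²)) = 0*(101 + (-16 + 2*9)) = 0*(101 + (-16 + 18)) = 0*(101 + 2) = 0*103 = 0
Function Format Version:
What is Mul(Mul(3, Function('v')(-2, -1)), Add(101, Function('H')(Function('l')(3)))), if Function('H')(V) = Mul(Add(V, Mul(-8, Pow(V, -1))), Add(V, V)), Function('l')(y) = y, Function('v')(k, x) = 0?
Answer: 0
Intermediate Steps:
Function('H')(V) = Mul(2, V, Add(V, Mul(-8, Pow(V, -1)))) (Function('H')(V) = Mul(Add(V, Mul(-8, Pow(V, -1))), Mul(2, V)) = Mul(2, V, Add(V, Mul(-8, Pow(V, -1)))))
Mul(Mul(3, Function('v')(-2, -1)), Add(101, Function('H')(Function('l')(3)))) = Mul(Mul(3, 0), Add(101, Add(-16, Mul(2, Pow(3, 2))))) = Mul(0, Add(101, Add(-16, Mul(2, 9)))) = Mul(0, Add(101, Add(-16, 18))) = Mul(0, Add(101, 2)) = Mul(0, 103) = 0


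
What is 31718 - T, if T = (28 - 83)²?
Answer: 28693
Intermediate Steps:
T = 3025 (T = (-55)² = 3025)
31718 - T = 31718 - 1*3025 = 31718 - 3025 = 28693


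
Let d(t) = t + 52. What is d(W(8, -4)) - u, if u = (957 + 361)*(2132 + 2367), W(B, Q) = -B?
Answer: -5929638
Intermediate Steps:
d(t) = 52 + t
u = 5929682 (u = 1318*4499 = 5929682)
d(W(8, -4)) - u = (52 - 1*8) - 1*5929682 = (52 - 8) - 5929682 = 44 - 5929682 = -5929638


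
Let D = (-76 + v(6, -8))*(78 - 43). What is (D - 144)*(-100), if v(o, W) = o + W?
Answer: 287400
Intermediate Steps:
v(o, W) = W + o
D = -2730 (D = (-76 + (-8 + 6))*(78 - 43) = (-76 - 2)*35 = -78*35 = -2730)
(D - 144)*(-100) = (-2730 - 144)*(-100) = -2874*(-100) = 287400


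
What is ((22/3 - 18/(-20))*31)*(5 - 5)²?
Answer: 0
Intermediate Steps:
((22/3 - 18/(-20))*31)*(5 - 5)² = ((22*(⅓) - 18*(-1/20))*31)*0² = ((22/3 + 9/10)*31)*0 = ((247/30)*31)*0 = (7657/30)*0 = 0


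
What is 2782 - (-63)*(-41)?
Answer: 199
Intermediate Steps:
2782 - (-63)*(-41) = 2782 - 1*2583 = 2782 - 2583 = 199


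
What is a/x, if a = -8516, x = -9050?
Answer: 4258/4525 ≈ 0.94099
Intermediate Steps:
a/x = -8516/(-9050) = -8516*(-1/9050) = 4258/4525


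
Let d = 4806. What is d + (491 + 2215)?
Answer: 7512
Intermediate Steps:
d + (491 + 2215) = 4806 + (491 + 2215) = 4806 + 2706 = 7512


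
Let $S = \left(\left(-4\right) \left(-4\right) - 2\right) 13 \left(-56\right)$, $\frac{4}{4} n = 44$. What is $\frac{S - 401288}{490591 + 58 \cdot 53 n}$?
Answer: $- \frac{411480}{625847} \approx -0.65748$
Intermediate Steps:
$n = 44$
$S = -10192$ ($S = \left(16 - 2\right) 13 \left(-56\right) = 14 \cdot 13 \left(-56\right) = 182 \left(-56\right) = -10192$)
$\frac{S - 401288}{490591 + 58 \cdot 53 n} = \frac{-10192 - 401288}{490591 + 58 \cdot 53 \cdot 44} = - \frac{411480}{490591 + 3074 \cdot 44} = - \frac{411480}{490591 + 135256} = - \frac{411480}{625847}$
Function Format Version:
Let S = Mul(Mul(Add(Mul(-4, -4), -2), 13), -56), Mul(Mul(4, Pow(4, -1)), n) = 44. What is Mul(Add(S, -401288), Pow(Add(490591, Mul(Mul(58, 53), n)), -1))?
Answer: Rational(-411480, 625847) ≈ -0.65748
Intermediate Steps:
n = 44
S = -10192 (S = Mul(Mul(Add(16, -2), 13), -56) = Mul(Mul(14, 13), -56) = Mul(182, -56) = -10192)
Mul(Add(S, -401288), Pow(Add(490591, Mul(Mul(58, 53), n)), -1)) = Mul(Add(-10192, -401288), Pow(Add(490591, Mul(Mul(58, 53), 44)), -1)) = Mul(-411480, Pow(Add(490591, Mul(3074, 44)), -1)) = Mul(-411480, Pow(Add(490591, 135256), -1)) = Mul(-411480, Pow(625847, -1)) = Mul(-411480, Rational(1, 625847)) = Rational(-411480, 625847)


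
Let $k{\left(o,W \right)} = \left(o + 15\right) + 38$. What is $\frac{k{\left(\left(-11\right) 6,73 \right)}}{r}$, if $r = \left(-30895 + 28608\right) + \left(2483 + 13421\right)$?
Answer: $- \frac{13}{13617} \approx -0.00095469$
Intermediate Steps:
$k{\left(o,W \right)} = 53 + o$ ($k{\left(o,W \right)} = \left(15 + o\right) + 38 = 53 + o$)
$r = 13617$ ($r = -2287 + 15904 = 13617$)
$\frac{k{\left(\left(-11\right) 6,73 \right)}}{r} = \frac{53 - 66}{13617} = \left(53 - 66\right) \frac{1}{13617} = \left(-13\right) \frac{1}{13617} = - \frac{13}{13617}$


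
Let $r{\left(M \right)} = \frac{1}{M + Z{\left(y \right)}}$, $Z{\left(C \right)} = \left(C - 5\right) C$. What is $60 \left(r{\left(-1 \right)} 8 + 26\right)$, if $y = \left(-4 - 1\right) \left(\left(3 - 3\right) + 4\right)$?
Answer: $\frac{778920}{499} \approx 1561.0$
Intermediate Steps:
$y = -20$ ($y = - 5 \left(\left(3 - 3\right) + 4\right) = - 5 \left(0 + 4\right) = \left(-5\right) 4 = -20$)
$Z{\left(C \right)} = C \left(-5 + C\right)$ ($Z{\left(C \right)} = \left(-5 + C\right) C = C \left(-5 + C\right)$)
$r{\left(M \right)} = \frac{1}{500 + M}$ ($r{\left(M \right)} = \frac{1}{M - 20 \left(-5 - 20\right)} = \frac{1}{M - -500} = \frac{1}{M + 500} = \frac{1}{500 + M}$)
$60 \left(r{\left(-1 \right)} 8 + 26\right) = 60 \left(\frac{1}{500 - 1} \cdot 8 + 26\right) = 60 \left(\frac{1}{499} \cdot 8 + 26\right) = 60 \left(\frac{8}{499} + 26\right) = 60 \cdot \frac{12982}{499} = \frac{778920}{499}$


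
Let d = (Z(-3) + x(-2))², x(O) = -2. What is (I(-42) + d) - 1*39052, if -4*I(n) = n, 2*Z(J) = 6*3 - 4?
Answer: -78033/2 ≈ -39017.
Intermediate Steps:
Z(J) = 7 (Z(J) = (6*3 - 4)/2 = (18 - 4)/2 = (½)*14 = 7)
I(n) = -n/4
d = 25 (d = (7 - 2)² = 5² = 25)
(I(-42) + d) - 1*39052 = (-¼*(-42) + 25) - 1*39052 = (21/2 + 25) - 39052 = 71/2 - 39052 = -78033/2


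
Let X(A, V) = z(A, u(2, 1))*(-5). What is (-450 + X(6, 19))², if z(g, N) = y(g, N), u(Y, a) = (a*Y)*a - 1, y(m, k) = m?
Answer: 230400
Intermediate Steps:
u(Y, a) = -1 + Y*a² (u(Y, a) = (Y*a)*a - 1 = Y*a² - 1 = -1 + Y*a²)
z(g, N) = g
X(A, V) = -5*A (X(A, V) = A*(-5) = -5*A)
(-450 + X(6, 19))² = (-450 - 5*6)² = (-450 - 30)² = (-480)² = 230400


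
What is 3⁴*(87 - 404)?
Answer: -25677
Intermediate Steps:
3⁴*(87 - 404) = 81*(-317) = -25677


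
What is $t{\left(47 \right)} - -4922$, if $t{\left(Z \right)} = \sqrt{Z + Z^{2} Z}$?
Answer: $4922 + \sqrt{103870} \approx 5244.3$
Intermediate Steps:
$t{\left(Z \right)} = \sqrt{Z + Z^{3}}$
$t{\left(47 \right)} - -4922 = \sqrt{47 + 47^{3}} - -4922 = \sqrt{47 + 103823} + 4922 = \sqrt{103870} + 4922 = 4922 + \sqrt{103870}$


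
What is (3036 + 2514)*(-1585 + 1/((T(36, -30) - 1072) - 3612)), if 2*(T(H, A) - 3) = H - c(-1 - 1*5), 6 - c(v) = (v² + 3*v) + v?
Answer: -4099286055/466 ≈ -8.7968e+6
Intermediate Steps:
c(v) = 6 - v² - 4*v (c(v) = 6 - ((v² + 3*v) + v) = 6 - (v² + 4*v) = 6 + (-v² - 4*v) = 6 - v² - 4*v)
T(H, A) = 6 + H/2 (T(H, A) = 3 + (H - (6 - (-1 - 1*5)² - 4*(-1 - 1*5)))/2 = 3 + (H - (6 - (-1 - 5)² - 4*(-1 - 5)))/2 = 3 + (H - (6 - 1*(-6)² - 4*(-6)))/2 = 3 + (H - (6 - 1*36 + 24))/2 = 3 + (H - (6 - 36 + 24))/2 = 3 + (H - 1*(-6))/2 = 3 + (H + 6)/2 = 3 + (6 + H)/2 = 3 + (3 + H/2) = 6 + H/2)
(3036 + 2514)*(-1585 + 1/((T(36, -30) - 1072) - 3612)) = (3036 + 2514)*(-1585 + 1/(((6 + (½)*36) - 1072) - 3612)) = 5550*(-1585 + 1/(((6 + 18) - 1072) - 3612)) = 5550*(-1585 + 1/((24 - 1072) - 3612)) = 5550*(-1585 + 1/(-1048 - 3612)) = 5550*(-1585 + 1/(-4660)) = 5550*(-1585 - 1/4660) = 5550*(-7386101/4660) = -4099286055/466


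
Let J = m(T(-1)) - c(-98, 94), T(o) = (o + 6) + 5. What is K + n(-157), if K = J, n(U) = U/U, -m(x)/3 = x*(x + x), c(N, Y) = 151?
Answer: -750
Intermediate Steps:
T(o) = 11 + o (T(o) = (6 + o) + 5 = 11 + o)
m(x) = -6*x**2 (m(x) = -3*x*(x + x) = -3*x*2*x = -6*x**2)
n(U) = 1
J = -751 (J = -6*(11 - 1)**2 - 1*151 = -6*10**2 - 151 = -6*100 - 151 = -600 - 151 = -751)
K = -751
K + n(-157) = -751 + 1 = -750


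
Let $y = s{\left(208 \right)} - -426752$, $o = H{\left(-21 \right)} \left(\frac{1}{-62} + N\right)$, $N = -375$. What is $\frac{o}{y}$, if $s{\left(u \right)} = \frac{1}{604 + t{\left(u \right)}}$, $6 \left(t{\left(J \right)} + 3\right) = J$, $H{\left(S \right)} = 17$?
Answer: $- \frac{753774169}{50456596154} \approx -0.014939$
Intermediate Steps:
$t{\left(J \right)} = -3 + \frac{J}{6}$
$s{\left(u \right)} = \frac{1}{601 + \frac{u}{6}}$ ($s{\left(u \right)} = \frac{1}{604 + \left(-3 + \frac{u}{6}\right)} = \frac{1}{601 + \frac{u}{6}}$)
$o = - \frac{395267}{62}$ ($o = 17 \left(\frac{1}{-62} - 375\right) = 17 \left(- \frac{1}{62} - 375\right) = 17 \left(- \frac{23251}{62}\right) = - \frac{395267}{62} \approx -6375.3$)
$y = \frac{813816067}{1907}$ ($y = \frac{6}{3606 + 208} - -426752 = \frac{6}{3814} + 426752 = 6 \cdot \frac{1}{3814} + 426752 = \frac{3}{1907} + 426752 = \frac{813816067}{1907} \approx 4.2675 \cdot 10^{5}$)
$\frac{o}{y} = - \frac{395267}{62 \cdot \frac{813816067}{1907}} = \left(- \frac{395267}{62}\right) \frac{1907}{813816067} = - \frac{753774169}{50456596154}$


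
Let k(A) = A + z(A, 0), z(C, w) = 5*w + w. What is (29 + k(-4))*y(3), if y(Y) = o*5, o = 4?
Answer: 500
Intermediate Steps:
z(C, w) = 6*w
k(A) = A (k(A) = A + 6*0 = A + 0 = A)
y(Y) = 20 (y(Y) = 4*5 = 20)
(29 + k(-4))*y(3) = (29 - 4)*20 = 25*20 = 500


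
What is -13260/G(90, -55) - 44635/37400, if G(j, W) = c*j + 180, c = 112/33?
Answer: -18978383/665720 ≈ -28.508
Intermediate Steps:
c = 112/33 (c = 112*(1/33) = 112/33 ≈ 3.3939)
G(j, W) = 180 + 112*j/33 (G(j, W) = 112*j/33 + 180 = 180 + 112*j/33)
-13260/G(90, -55) - 44635/37400 = -13260/(180 + (112/33)*90) - 44635/37400 = -13260/(180 + 3360/11) - 44635*1/37400 = -13260/5340/11 - 8927/7480 = -13260*11/5340 - 8927/7480 = -2431/89 - 8927/7480 = -18978383/665720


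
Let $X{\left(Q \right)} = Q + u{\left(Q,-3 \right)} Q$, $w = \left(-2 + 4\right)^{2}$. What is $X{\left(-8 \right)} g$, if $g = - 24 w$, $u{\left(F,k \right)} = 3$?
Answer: $3072$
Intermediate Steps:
$w = 4$ ($w = 2^{2} = 4$)
$X{\left(Q \right)} = 4 Q$ ($X{\left(Q \right)} = Q + 3 Q = 4 Q$)
$g = -96$ ($g = \left(-24\right) 4 = -96$)
$X{\left(-8 \right)} g = 4 \left(-8\right) \left(-96\right) = \left(-32\right) \left(-96\right) = 3072$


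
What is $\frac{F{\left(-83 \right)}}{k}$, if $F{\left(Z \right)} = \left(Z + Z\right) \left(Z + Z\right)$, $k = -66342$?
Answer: $- \frac{13778}{33171} \approx -0.41536$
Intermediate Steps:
$F{\left(Z \right)} = 4 Z^{2}$ ($F{\left(Z \right)} = 2 Z 2 Z = 4 Z^{2}$)
$\frac{F{\left(-83 \right)}}{k} = \frac{4 \left(-83\right)^{2}}{-66342} = 4 \cdot 6889 \left(- \frac{1}{66342}\right) = 27556 \left(- \frac{1}{66342}\right) = - \frac{13778}{33171}$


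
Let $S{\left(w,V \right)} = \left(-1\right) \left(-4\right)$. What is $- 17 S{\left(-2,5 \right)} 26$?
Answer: $-1768$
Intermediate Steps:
$S{\left(w,V \right)} = 4$
$- 17 S{\left(-2,5 \right)} 26 = \left(-17\right) 4 \cdot 26 = \left(-68\right) 26 = -1768$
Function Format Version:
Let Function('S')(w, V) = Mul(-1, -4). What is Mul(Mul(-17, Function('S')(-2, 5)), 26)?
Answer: -1768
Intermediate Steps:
Function('S')(w, V) = 4
Mul(Mul(-17, Function('S')(-2, 5)), 26) = Mul(Mul(-17, 4), 26) = Mul(-68, 26) = -1768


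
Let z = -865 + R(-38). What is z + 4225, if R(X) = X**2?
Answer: 4804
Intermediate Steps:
z = 579 (z = -865 + (-38)**2 = -865 + 1444 = 579)
z + 4225 = 579 + 4225 = 4804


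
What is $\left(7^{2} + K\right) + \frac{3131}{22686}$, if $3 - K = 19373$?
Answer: $- \frac{438313075}{22686} \approx -19321.0$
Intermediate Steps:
$K = -19370$ ($K = 3 - 19373 = -19370$)
$\left(7^{2} + K\right) + \frac{3131}{22686} = \left(7^{2} - 19370\right) + \frac{3131}{22686} = \left(49 - 19370\right) + 3131 \cdot \frac{1}{22686} = -19321 + \frac{3131}{22686} = - \frac{438313075}{22686}$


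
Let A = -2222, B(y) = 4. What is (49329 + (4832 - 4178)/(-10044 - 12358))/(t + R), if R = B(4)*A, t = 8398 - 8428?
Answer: -276266901/49945259 ≈ -5.5314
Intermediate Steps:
t = -30
R = -8888 (R = 4*(-2222) = -8888)
(49329 + (4832 - 4178)/(-10044 - 12358))/(t + R) = (49329 + (4832 - 4178)/(-10044 - 12358))/(-30 - 8888) = (49329 + 654/(-22402))/(-8918) = (49329 + 654*(-1/22402))*(-1/8918) = (49329 - 327/11201)*(-1/8918) = (552533802/11201)*(-1/8918) = -276266901/49945259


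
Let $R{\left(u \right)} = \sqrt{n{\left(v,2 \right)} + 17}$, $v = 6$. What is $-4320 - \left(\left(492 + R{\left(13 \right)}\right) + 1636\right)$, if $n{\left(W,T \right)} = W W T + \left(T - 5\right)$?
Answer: $-6448 - \sqrt{86} \approx -6457.3$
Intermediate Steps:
$n{\left(W,T \right)} = -5 + T + T W^{2}$ ($n{\left(W,T \right)} = W^{2} T + \left(-5 + T\right) = T W^{2} + \left(-5 + T\right) = -5 + T + T W^{2}$)
$R{\left(u \right)} = \sqrt{86}$ ($R{\left(u \right)} = \sqrt{\left(-5 + 2 + 2 \cdot 6^{2}\right) + 17} = \sqrt{\left(-5 + 2 + 2 \cdot 36\right) + 17} = \sqrt{\left(-5 + 2 + 72\right) + 17} = \sqrt{69 + 17} = \sqrt{86}$)
$-4320 - \left(\left(492 + R{\left(13 \right)}\right) + 1636\right) = -4320 - \left(\left(492 + \sqrt{86}\right) + 1636\right) = -4320 - \left(2128 + \sqrt{86}\right) = -6448 - \sqrt{86}$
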